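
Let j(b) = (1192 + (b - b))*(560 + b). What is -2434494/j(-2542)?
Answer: 1217247/1181272 ≈ 1.0305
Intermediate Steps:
j(b) = 667520 + 1192*b (j(b) = (1192 + 0)*(560 + b) = 1192*(560 + b) = 667520 + 1192*b)
-2434494/j(-2542) = -2434494/(667520 + 1192*(-2542)) = -2434494/(667520 - 3030064) = -2434494/(-2362544) = -2434494*(-1/2362544) = 1217247/1181272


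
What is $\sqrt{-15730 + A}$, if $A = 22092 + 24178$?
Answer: $2 \sqrt{7635} \approx 174.76$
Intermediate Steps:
$A = 46270$
$\sqrt{-15730 + A} = \sqrt{-15730 + 46270} = \sqrt{30540} = 2 \sqrt{7635}$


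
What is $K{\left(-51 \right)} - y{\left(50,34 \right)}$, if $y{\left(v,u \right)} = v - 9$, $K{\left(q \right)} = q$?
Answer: $-92$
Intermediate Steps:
$y{\left(v,u \right)} = -9 + v$
$K{\left(-51 \right)} - y{\left(50,34 \right)} = -51 - \left(-9 + 50\right) = -51 - 41 = -92$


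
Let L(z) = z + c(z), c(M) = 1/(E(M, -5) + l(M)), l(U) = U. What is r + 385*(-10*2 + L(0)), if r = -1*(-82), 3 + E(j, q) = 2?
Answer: -8003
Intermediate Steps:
E(j, q) = -1 (E(j, q) = -3 + 2 = -1)
r = 82
c(M) = 1/(-1 + M)
L(z) = z + 1/(-1 + z)
r + 385*(-10*2 + L(0)) = 82 + 385*(-10*2 + (1 + 0*(-1 + 0))/(-1 + 0)) = 82 + 385*(-20 + (1 + 0*(-1))/(-1)) = 82 + 385*(-20 - (1 + 0)) = 82 + 385*(-20 - 1*1) = 82 + 385*(-20 - 1) = 82 + 385*(-21) = 82 - 8085 = -8003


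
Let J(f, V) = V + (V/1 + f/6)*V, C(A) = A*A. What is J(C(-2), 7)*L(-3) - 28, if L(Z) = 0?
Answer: -28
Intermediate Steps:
C(A) = A**2
J(f, V) = V + V*(V + f/6) (J(f, V) = V + (V*1 + f*(1/6))*V = V + (V + f/6)*V = V + V*(V + f/6))
J(C(-2), 7)*L(-3) - 28 = ((1/6)*7*(6 + (-2)**2 + 6*7))*0 - 28 = ((1/6)*7*(6 + 4 + 42))*0 - 28 = ((1/6)*7*52)*0 - 28 = (182/3)*0 - 28 = 0 - 28 = -28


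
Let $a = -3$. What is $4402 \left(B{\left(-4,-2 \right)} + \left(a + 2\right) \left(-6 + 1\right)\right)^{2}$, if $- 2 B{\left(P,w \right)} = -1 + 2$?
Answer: $\frac{178281}{2} \approx 89141.0$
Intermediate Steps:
$B{\left(P,w \right)} = - \frac{1}{2}$ ($B{\left(P,w \right)} = - \frac{-1 + 2}{2} = \left(- \frac{1}{2}\right) 1 = - \frac{1}{2}$)
$4402 \left(B{\left(-4,-2 \right)} + \left(a + 2\right) \left(-6 + 1\right)\right)^{2} = 4402 \left(- \frac{1}{2} + \left(-3 + 2\right) \left(-6 + 1\right)\right)^{2} = 4402 \left(- \frac{1}{2} - -5\right)^{2} = 4402 \left(- \frac{1}{2} + 5\right)^{2} = 4402 \left(\frac{9}{2}\right)^{2} = 4402 \cdot \frac{81}{4} = \frac{178281}{2}$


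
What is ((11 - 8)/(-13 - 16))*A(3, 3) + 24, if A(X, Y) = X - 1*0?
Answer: 687/29 ≈ 23.690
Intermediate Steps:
A(X, Y) = X (A(X, Y) = X + 0 = X)
((11 - 8)/(-13 - 16))*A(3, 3) + 24 = ((11 - 8)/(-13 - 16))*3 + 24 = (3/(-29))*3 + 24 = (3*(-1/29))*3 + 24 = -3/29*3 + 24 = -9/29 + 24 = 687/29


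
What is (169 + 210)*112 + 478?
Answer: 42926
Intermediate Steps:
(169 + 210)*112 + 478 = 379*112 + 478 = 42448 + 478 = 42926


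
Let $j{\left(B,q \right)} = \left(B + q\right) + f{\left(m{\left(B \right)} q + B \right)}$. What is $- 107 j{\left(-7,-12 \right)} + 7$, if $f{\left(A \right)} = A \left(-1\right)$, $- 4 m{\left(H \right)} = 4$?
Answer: $2575$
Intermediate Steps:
$m{\left(H \right)} = -1$ ($m{\left(H \right)} = \left(- \frac{1}{4}\right) 4 = -1$)
$f{\left(A \right)} = - A$
$j{\left(B,q \right)} = 2 q$ ($j{\left(B,q \right)} = \left(B + q\right) - \left(- q + B\right) = \left(B + q\right) - \left(B - q\right) = 2 q$)
$- 107 j{\left(-7,-12 \right)} + 7 = - 107 \cdot 2 \left(-12\right) + 7 = \left(-107\right) \left(-24\right) + 7 = 2568 + 7 = 2575$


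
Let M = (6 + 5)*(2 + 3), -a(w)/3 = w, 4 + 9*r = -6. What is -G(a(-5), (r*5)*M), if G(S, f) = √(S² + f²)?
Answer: -5*√303229/9 ≈ -305.92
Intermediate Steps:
r = -10/9 (r = -4/9 + (⅑)*(-6) = -4/9 - ⅔ = -10/9 ≈ -1.1111)
a(w) = -3*w
M = 55 (M = 11*5 = 55)
-G(a(-5), (r*5)*M) = -√((-3*(-5))² + (-10/9*5*55)²) = -√(15² + (-50/9*55)²) = -√(225 + (-2750/9)²) = -√(225 + 7562500/81) = -√(7580725/81) = -5*√303229/9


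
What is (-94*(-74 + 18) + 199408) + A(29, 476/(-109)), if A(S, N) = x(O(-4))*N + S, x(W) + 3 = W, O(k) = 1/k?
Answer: 22313956/109 ≈ 2.0472e+5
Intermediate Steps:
x(W) = -3 + W
A(S, N) = S - 13*N/4 (A(S, N) = (-3 + 1/(-4))*N + S = (-3 - ¼)*N + S = -13*N/4 + S = S - 13*N/4)
(-94*(-74 + 18) + 199408) + A(29, 476/(-109)) = (-94*(-74 + 18) + 199408) + (29 - 1547/(-109)) = (-94*(-56) + 199408) + (29 - 1547*(-1)/109) = (5264 + 199408) + (29 - 13/4*(-476/109)) = 204672 + (29 + 1547/109) = 204672 + 4708/109 = 22313956/109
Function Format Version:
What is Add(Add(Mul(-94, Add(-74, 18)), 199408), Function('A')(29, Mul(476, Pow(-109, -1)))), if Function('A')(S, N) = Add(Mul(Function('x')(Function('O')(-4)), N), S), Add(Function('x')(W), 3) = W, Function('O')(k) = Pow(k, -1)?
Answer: Rational(22313956, 109) ≈ 2.0472e+5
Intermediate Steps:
Function('x')(W) = Add(-3, W)
Function('A')(S, N) = Add(S, Mul(Rational(-13, 4), N)) (Function('A')(S, N) = Add(Mul(Add(-3, Pow(-4, -1)), N), S) = Add(Mul(Add(-3, Rational(-1, 4)), N), S) = Add(Mul(Rational(-13, 4), N), S) = Add(S, Mul(Rational(-13, 4), N)))
Add(Add(Mul(-94, Add(-74, 18)), 199408), Function('A')(29, Mul(476, Pow(-109, -1)))) = Add(Add(Mul(-94, Add(-74, 18)), 199408), Add(29, Mul(Rational(-13, 4), Mul(476, Pow(-109, -1))))) = Add(Add(Mul(-94, -56), 199408), Add(29, Mul(Rational(-13, 4), Mul(476, Rational(-1, 109))))) = Add(Add(5264, 199408), Add(29, Mul(Rational(-13, 4), Rational(-476, 109)))) = Add(204672, Add(29, Rational(1547, 109))) = Add(204672, Rational(4708, 109)) = Rational(22313956, 109)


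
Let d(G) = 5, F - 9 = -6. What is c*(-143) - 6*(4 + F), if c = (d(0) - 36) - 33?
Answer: 9110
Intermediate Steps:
F = 3 (F = 9 - 6 = 3)
c = -64 (c = (5 - 36) - 33 = -31 - 33 = -64)
c*(-143) - 6*(4 + F) = -64*(-143) - 6*(4 + 3) = 9152 - 6*7 = 9152 - 42 = 9110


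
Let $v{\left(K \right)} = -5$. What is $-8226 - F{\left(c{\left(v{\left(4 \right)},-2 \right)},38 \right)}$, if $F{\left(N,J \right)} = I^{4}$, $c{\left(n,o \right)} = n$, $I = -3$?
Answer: $-8307$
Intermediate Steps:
$F{\left(N,J \right)} = 81$ ($F{\left(N,J \right)} = \left(-3\right)^{4} = 81$)
$-8226 - F{\left(c{\left(v{\left(4 \right)},-2 \right)},38 \right)} = -8226 - 81 = -8307$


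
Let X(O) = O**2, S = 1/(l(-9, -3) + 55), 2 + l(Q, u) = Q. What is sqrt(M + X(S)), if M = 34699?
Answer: sqrt(67177265)/44 ≈ 186.28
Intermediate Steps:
l(Q, u) = -2 + Q
S = 1/44 (S = 1/((-2 - 9) + 55) = 1/(-11 + 55) = 1/44 ≈ 0.022727)
sqrt(M + X(S)) = sqrt(34699 + (1/44)**2) = sqrt(34699 + 1/1936) = sqrt(67177265/1936) = sqrt(67177265)/44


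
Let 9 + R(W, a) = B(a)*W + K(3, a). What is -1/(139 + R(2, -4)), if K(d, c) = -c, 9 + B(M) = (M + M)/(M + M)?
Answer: -1/118 ≈ -0.0084746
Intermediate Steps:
B(M) = -8 (B(M) = -9 + (M + M)/(M + M) = -9 + (2*M)/((2*M)) = -9 + (2*M)*(1/(2*M)) = -9 + 1 = -8)
R(W, a) = -9 - a - 8*W (R(W, a) = -9 + (-8*W - a) = -9 + (-a - 8*W) = -9 - a - 8*W)
-1/(139 + R(2, -4)) = -1/(139 + (-9 - 1*(-4) - 8*2)) = -1/(139 + (-9 + 4 - 16)) = -1/(139 - 21) = -1/118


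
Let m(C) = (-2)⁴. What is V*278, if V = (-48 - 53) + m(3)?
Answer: -23630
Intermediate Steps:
m(C) = 16
V = -85 (V = (-48 - 53) + 16 = -101 + 16 = -85)
V*278 = -85*278 = -23630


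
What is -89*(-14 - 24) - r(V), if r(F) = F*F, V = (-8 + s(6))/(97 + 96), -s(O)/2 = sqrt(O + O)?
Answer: 125976006/37249 - 64*sqrt(3)/37249 ≈ 3382.0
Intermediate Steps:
s(O) = -2*sqrt(2)*sqrt(O) (s(O) = -2*sqrt(O + O) = -2*sqrt(2)*sqrt(O))
V = -8/193 - 4*sqrt(3)/193 (V = (-8 - 2*sqrt(2)*sqrt(6))/(97 + 96) = (-8 - 4*sqrt(3))/193 = (-8 - 4*sqrt(3))*(1/193) = -8/193 - 4*sqrt(3)/193 ≈ -0.077348)
r(F) = F**2
-89*(-14 - 24) - r(V) = -89*(-14 - 24) - (-8/193 - 4*sqrt(3)/193)**2 = -89*(-38) - (-8/193 - 4*sqrt(3)/193)**2 = 3382 - (-8/193 - 4*sqrt(3)/193)**2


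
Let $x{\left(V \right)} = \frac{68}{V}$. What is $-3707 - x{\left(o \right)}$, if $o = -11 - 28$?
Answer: $- \frac{144505}{39} \approx -3705.3$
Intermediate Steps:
$o = -39$ ($o = -11 - 28 = -39$)
$-3707 - x{\left(o \right)} = -3707 - \frac{68}{-39} = -3707 - 68 \left(- \frac{1}{39}\right) = -3707 - - \frac{68}{39} = -3707 + \frac{68}{39} = - \frac{144505}{39}$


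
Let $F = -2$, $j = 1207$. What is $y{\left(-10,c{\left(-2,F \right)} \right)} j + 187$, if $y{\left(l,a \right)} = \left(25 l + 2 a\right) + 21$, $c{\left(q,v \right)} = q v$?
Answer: $-266560$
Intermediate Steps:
$y{\left(l,a \right)} = 21 + 2 a + 25 l$ ($y{\left(l,a \right)} = \left(2 a + 25 l\right) + 21 = 21 + 2 a + 25 l$)
$y{\left(-10,c{\left(-2,F \right)} \right)} j + 187 = \left(21 + 2 \left(\left(-2\right) \left(-2\right)\right) + 25 \left(-10\right)\right) 1207 + 187 = \left(21 + 2 \cdot 4 - 250\right) 1207 + 187 = \left(21 + 8 - 250\right) 1207 + 187 = \left(-221\right) 1207 + 187 = -266747 + 187 = -266560$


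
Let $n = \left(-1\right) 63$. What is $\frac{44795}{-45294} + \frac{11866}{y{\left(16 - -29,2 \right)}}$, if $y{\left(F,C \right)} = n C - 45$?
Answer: $- \frac{181706183}{2581758} \approx -70.381$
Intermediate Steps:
$n = -63$
$y{\left(F,C \right)} = -45 - 63 C$ ($y{\left(F,C \right)} = - 63 C - 45 = -45 - 63 C$)
$\frac{44795}{-45294} + \frac{11866}{y{\left(16 - -29,2 \right)}} = \frac{44795}{-45294} + \frac{11866}{-45 - 126} = 44795 \left(- \frac{1}{45294}\right) + \frac{11866}{-45 - 126} = - \frac{44795}{45294} + \frac{11866}{-171} = - \frac{44795}{45294} + 11866 \left(- \frac{1}{171}\right) = - \frac{44795}{45294} - \frac{11866}{171} = - \frac{181706183}{2581758}$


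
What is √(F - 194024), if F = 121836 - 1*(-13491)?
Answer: I*√58697 ≈ 242.27*I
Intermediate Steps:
F = 135327 (F = 121836 + 13491 = 135327)
√(F - 194024) = √(135327 - 194024) = √(-58697) = I*√58697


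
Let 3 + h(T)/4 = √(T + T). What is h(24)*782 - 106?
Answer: -9490 + 12512*√3 ≈ 12181.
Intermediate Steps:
h(T) = -12 + 4*√2*√T (h(T) = -12 + 4*√(T + T) = -12 + 4*√(2*T) = -12 + 4*(√2*√T) = -12 + 4*√2*√T)
h(24)*782 - 106 = (-12 + 4*√2*√24)*782 - 106 = (-12 + 4*√2*(2*√6))*782 - 106 = (-12 + 16*√3)*782 - 106 = (-9384 + 12512*√3) - 106 = -9490 + 12512*√3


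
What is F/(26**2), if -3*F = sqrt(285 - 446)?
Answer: -I*sqrt(161)/2028 ≈ -0.0062567*I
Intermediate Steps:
F = -I*sqrt(161)/3 (F = -sqrt(285 - 446)/3 = -I*sqrt(161)/3 ≈ -4.2295*I)
F/(26**2) = (-I*sqrt(161)/3)/(26**2) = -I*sqrt(161)/3/676 = -I*sqrt(161)/3*(1/676) = -I*sqrt(161)/2028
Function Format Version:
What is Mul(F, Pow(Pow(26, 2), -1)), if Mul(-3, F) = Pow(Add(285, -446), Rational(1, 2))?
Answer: Mul(Rational(-1, 2028), I, Pow(161, Rational(1, 2))) ≈ Mul(-0.0062567, I)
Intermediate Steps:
F = Mul(Rational(-1, 3), I, Pow(161, Rational(1, 2))) (F = Mul(Rational(-1, 3), Pow(Add(285, -446), Rational(1, 2))) = Mul(Rational(-1, 3), Pow(-161, Rational(1, 2))) = Mul(Rational(-1, 3), Mul(I, Pow(161, Rational(1, 2)))) = Mul(Rational(-1, 3), I, Pow(161, Rational(1, 2))) ≈ Mul(-4.2295, I))
Mul(F, Pow(Pow(26, 2), -1)) = Mul(Mul(Rational(-1, 3), I, Pow(161, Rational(1, 2))), Pow(Pow(26, 2), -1)) = Mul(Mul(Rational(-1, 3), I, Pow(161, Rational(1, 2))), Pow(676, -1)) = Mul(Mul(Rational(-1, 3), I, Pow(161, Rational(1, 2))), Rational(1, 676)) = Mul(Rational(-1, 2028), I, Pow(161, Rational(1, 2)))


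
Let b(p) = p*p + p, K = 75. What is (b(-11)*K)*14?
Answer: 115500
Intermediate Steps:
b(p) = p + p² (b(p) = p² + p = p + p²)
(b(-11)*K)*14 = (-11*(1 - 11)*75)*14 = (-11*(-10)*75)*14 = (110*75)*14 = 8250*14 = 115500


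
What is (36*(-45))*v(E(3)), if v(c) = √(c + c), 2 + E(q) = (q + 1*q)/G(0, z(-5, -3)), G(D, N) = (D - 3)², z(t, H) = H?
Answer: -1080*I*√6 ≈ -2645.4*I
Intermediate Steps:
G(D, N) = (-3 + D)²
E(q) = -2 + 2*q/9 (E(q) = -2 + (q + 1*q)/((-3 + 0)²) = -2 + (q + q)/((-3)²) = -2 + (2*q)/9 = -2 + (2*q)*(⅑) = -2 + 2*q/9)
v(c) = √2*√c (v(c) = √(2*c) = √2*√c)
(36*(-45))*v(E(3)) = (36*(-45))*(√2*√(-2 + (2/9)*3)) = -1620*√2*√(-2 + ⅔) = -1620*√2*√(-4/3) = -1620*√2*2*I*√3/3 = -1080*I*√6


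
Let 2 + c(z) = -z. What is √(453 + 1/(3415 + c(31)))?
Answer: √5181382954/3382 ≈ 21.284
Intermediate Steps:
c(z) = -2 - z
√(453 + 1/(3415 + c(31))) = √(453 + 1/(3415 + (-2 - 1*31))) = √(453 + 1/(3415 + (-2 - 31))) = √(453 + 1/(3415 - 33)) = √(453 + 1/3382) = √(1532047/3382) = √5181382954/3382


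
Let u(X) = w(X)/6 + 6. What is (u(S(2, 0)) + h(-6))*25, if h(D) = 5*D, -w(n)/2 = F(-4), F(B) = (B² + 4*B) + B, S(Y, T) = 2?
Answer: -1700/3 ≈ -566.67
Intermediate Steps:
F(B) = B² + 5*B
w(n) = 8 (w(n) = -(-8)*(5 - 4) = -(-8) = -2*(-4) = 8)
u(X) = 22/3 (u(X) = 8/6 + 6 = 8*(⅙) + 6 = 4/3 + 6 = 22/3)
(u(S(2, 0)) + h(-6))*25 = (22/3 + 5*(-6))*25 = (22/3 - 30)*25 = -68/3*25 = -1700/3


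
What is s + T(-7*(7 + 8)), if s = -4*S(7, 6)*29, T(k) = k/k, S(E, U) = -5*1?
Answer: 581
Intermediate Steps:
S(E, U) = -5
T(k) = 1
s = 580 (s = -4*(-5)*29 = 20*29 = 580)
s + T(-7*(7 + 8)) = 580 + 1 = 581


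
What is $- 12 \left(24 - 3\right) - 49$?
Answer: $-301$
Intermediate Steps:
$- 12 \left(24 - 3\right) - 49 = \left(-12\right) 21 - 49 = -252 - 49 = -301$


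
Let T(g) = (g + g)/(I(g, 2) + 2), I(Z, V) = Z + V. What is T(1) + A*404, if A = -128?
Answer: -258558/5 ≈ -51712.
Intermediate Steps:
I(Z, V) = V + Z
T(g) = 2*g/(4 + g) (T(g) = (g + g)/((2 + g) + 2) = (2*g)/(4 + g) = 2*g/(4 + g))
T(1) + A*404 = 2*1/(4 + 1) - 128*404 = 2*1/5 - 51712 = 2*1*(⅕) - 51712 = ⅖ - 51712 = -258558/5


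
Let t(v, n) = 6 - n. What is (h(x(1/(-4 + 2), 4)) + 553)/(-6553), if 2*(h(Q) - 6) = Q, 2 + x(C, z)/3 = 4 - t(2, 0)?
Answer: -553/6553 ≈ -0.084389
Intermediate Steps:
x(C, z) = -12 (x(C, z) = -6 + 3*(4 - (6 - 1*0)) = -6 + 3*(4 - (6 + 0)) = -6 + 3*(4 - 1*6) = -6 + 3*(4 - 6) = -6 + 3*(-2) = -6 - 6 = -12)
h(Q) = 6 + Q/2
(h(x(1/(-4 + 2), 4)) + 553)/(-6553) = ((6 + (½)*(-12)) + 553)/(-6553) = ((6 - 6) + 553)*(-1/6553) = (0 + 553)*(-1/6553) = 553*(-1/6553) = -553/6553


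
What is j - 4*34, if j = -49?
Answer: -185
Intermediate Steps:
j - 4*34 = -49 - 4*34 = -49 - 136 = -185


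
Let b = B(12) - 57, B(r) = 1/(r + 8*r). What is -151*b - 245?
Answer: 902945/108 ≈ 8360.6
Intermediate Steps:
B(r) = 1/(9*r)
b = -6155/108 (b = (⅑)/12 - 57 = (⅑)*(1/12) - 57 = 1/108 - 57 = -6155/108 ≈ -56.991)
-151*b - 245 = -151*(-6155/108) - 245 = 929405/108 - 245 = 902945/108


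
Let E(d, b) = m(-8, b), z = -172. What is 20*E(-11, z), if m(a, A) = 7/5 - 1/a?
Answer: 61/2 ≈ 30.500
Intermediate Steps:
m(a, A) = 7/5 - 1/a (m(a, A) = 7*(1/5) - 1/a = 7/5 - 1/a)
E(d, b) = 61/40 (E(d, b) = 7/5 - 1/(-8) = 7/5 - 1*(-1/8) = 7/5 + 1/8 = 61/40)
20*E(-11, z) = 20*(61/40) = 61/2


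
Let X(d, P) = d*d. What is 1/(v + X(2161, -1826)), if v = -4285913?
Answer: 1/384008 ≈ 2.6041e-6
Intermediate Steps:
X(d, P) = d**2
1/(v + X(2161, -1826)) = 1/(-4285913 + 2161**2) = 1/(-4285913 + 4669921) = 1/384008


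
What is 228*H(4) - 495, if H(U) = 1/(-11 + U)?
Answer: -3693/7 ≈ -527.57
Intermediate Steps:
228*H(4) - 495 = 228/(-11 + 4) - 495 = 228/(-7) - 495 = 228*(-⅐) - 495 = -228/7 - 495 = -3693/7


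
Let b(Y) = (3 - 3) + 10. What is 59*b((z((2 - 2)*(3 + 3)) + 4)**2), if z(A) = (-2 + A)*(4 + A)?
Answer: 590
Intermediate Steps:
b(Y) = 10 (b(Y) = 0 + 10 = 10)
59*b((z((2 - 2)*(3 + 3)) + 4)**2) = 59*10 = 590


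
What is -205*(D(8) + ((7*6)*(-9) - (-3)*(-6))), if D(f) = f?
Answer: 79540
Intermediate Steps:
-205*(D(8) + ((7*6)*(-9) - (-3)*(-6))) = -205*(8 + ((7*6)*(-9) - (-3)*(-6))) = -205*(8 + (42*(-9) - 1*18)) = -205*(8 + (-378 - 18)) = -205*(8 - 396) = -205*(-388) = 79540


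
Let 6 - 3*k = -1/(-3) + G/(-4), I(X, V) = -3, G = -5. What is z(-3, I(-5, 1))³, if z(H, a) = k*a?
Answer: -148877/1728 ≈ -86.156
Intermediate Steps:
k = 53/36 (k = 2 - (-1/(-3) - 5/(-4))/3 = 2 - (-1*(-⅓) - 5*(-¼))/3 = 2 - (⅓ + 5/4)/3 = 2 - ⅓*19/12 = 2 - 19/36 = 53/36 ≈ 1.4722)
z(H, a) = 53*a/36
z(-3, I(-5, 1))³ = ((53/36)*(-3))³ = (-53/12)³ = -148877/1728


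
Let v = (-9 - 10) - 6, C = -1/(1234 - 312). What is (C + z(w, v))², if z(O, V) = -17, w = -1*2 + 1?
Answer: 245705625/850084 ≈ 289.04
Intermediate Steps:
C = -1/922 ≈ -0.0010846
v = -25 (v = -19 - 6 = -25)
w = -1 (w = -2 + 1 = -1)
(C + z(w, v))² = (-1/922 - 17)² = (-15675/922)² = 245705625/850084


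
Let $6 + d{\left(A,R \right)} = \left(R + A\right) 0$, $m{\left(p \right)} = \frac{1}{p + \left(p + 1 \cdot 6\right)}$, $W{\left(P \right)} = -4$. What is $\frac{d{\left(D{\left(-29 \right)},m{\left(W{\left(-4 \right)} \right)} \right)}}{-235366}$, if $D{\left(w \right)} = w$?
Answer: $\frac{3}{117683} \approx 2.5492 \cdot 10^{-5}$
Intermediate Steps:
$m{\left(p \right)} = \frac{1}{6 + 2 p}$ ($m{\left(p \right)} = \frac{1}{p + \left(p + 6\right)} = \frac{1}{p + \left(6 + p\right)} = \frac{1}{6 + 2 p}$)
$d{\left(A,R \right)} = -6$ ($d{\left(A,R \right)} = -6 + \left(R + A\right) 0 = -6 + \left(A + R\right) 0 = -6 + 0 = -6$)
$\frac{d{\left(D{\left(-29 \right)},m{\left(W{\left(-4 \right)} \right)} \right)}}{-235366} = - \frac{6}{-235366} = \left(-6\right) \left(- \frac{1}{235366}\right) = \frac{3}{117683}$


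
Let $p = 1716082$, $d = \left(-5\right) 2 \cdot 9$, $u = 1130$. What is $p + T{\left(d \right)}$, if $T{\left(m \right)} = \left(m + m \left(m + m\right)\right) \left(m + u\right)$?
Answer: $18470482$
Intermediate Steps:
$d = -90$ ($d = \left(-10\right) 9 = -90$)
$T{\left(m \right)} = \left(1130 + m\right) \left(m + 2 m^{2}\right)$ ($T{\left(m \right)} = \left(m + m \left(m + m\right)\right) \left(m + 1130\right) = \left(m + m 2 m\right) \left(1130 + m\right) = \left(m + 2 m^{2}\right) \left(1130 + m\right) = \left(1130 + m\right) \left(m + 2 m^{2}\right)$)
$p + T{\left(d \right)} = 1716082 - 90 \left(1130 + 2 \left(-90\right)^{2} + 2261 \left(-90\right)\right) = 1716082 - 90 \left(1130 + 2 \cdot 8100 - 203490\right) = 1716082 - 90 \left(1130 + 16200 - 203490\right) = 1716082 - -16754400 = 1716082 + 16754400 = 18470482$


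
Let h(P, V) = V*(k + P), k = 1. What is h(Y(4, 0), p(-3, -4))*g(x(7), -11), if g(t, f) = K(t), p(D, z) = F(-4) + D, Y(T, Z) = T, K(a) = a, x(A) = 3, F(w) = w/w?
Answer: -30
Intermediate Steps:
F(w) = 1
p(D, z) = 1 + D
g(t, f) = t
h(P, V) = V*(1 + P)
h(Y(4, 0), p(-3, -4))*g(x(7), -11) = ((1 - 3)*(1 + 4))*3 = -2*5*3 = -10*3 = -30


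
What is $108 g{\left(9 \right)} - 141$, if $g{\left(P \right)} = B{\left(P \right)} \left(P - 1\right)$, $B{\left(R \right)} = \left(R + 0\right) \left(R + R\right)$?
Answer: $139827$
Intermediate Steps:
$B{\left(R \right)} = 2 R^{2}$ ($B{\left(R \right)} = R 2 R = 2 R^{2}$)
$g{\left(P \right)} = 2 P^{2} \left(-1 + P\right)$ ($g{\left(P \right)} = 2 P^{2} \left(P - 1\right) = 2 P^{2} \left(-1 + P\right)$)
$108 g{\left(9 \right)} - 141 = 108 \cdot 2 \cdot 9^{2} \left(-1 + 9\right) - 141 = 108 \cdot 2 \cdot 81 \cdot 8 - 141 = 108 \cdot 1296 - 141 = 139968 - 141 = 139827$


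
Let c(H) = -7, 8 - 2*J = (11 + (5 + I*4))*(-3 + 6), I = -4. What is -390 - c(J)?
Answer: -383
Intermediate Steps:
J = 4 (J = 4 - (11 + (5 - 4*4))*(-3 + 6)/2 = 4 - (11 + (5 - 16))*3/2 = 4 - (11 - 11)*3/2 = 4 - 0*3 = 4 - ½*0 = 4 + 0 = 4)
-390 - c(J) = -390 - 1*(-7) = -390 + 7 = -383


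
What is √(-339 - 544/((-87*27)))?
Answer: I*√23077243/261 ≈ 18.406*I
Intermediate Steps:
√(-339 - 544/((-87*27))) = √(-339 - 544/(-2349)) = √(-339 - 544*(-1/2349)) = √(-339 + 544/2349) = √(-795767/2349) = I*√23077243/261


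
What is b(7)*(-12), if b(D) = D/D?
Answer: -12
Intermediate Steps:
b(D) = 1
b(7)*(-12) = 1*(-12) = -12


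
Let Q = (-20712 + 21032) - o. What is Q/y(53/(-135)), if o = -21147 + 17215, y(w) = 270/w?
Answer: -112678/18225 ≈ -6.1826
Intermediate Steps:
o = -3932
Q = 4252 (Q = (-20712 + 21032) - 1*(-3932) = 320 + 3932 = 4252)
Q/y(53/(-135)) = 4252/((270/((53/(-135))))) = 4252/((270/((53*(-1/135))))) = 4252/((270/(-53/135))) = 4252/((270*(-135/53))) = 4252/(-36450/53) = 4252*(-53/36450) = -112678/18225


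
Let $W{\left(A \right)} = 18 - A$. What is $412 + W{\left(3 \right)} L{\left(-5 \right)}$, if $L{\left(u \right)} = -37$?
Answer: $-143$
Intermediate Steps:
$412 + W{\left(3 \right)} L{\left(-5 \right)} = 412 + \left(18 - 3\right) \left(-37\right) = 412 + 15 \left(-37\right) = 412 - 555 = -143$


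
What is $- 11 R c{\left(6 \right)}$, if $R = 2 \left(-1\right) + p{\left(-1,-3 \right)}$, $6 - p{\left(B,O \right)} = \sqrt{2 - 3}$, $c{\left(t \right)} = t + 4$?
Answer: $-440 + 110 i \approx -440.0 + 110.0 i$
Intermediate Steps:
$c{\left(t \right)} = 4 + t$
$p{\left(B,O \right)} = 6 - i$ ($p{\left(B,O \right)} = 6 - \sqrt{2 - 3} = 6 - \sqrt{-1} = 6 - i$)
$R = 4 - i$ ($R = 2 \left(-1\right) + \left(6 - i\right) = -2 + \left(6 - i\right) = 4 - i \approx 4.0 - 1.0 i$)
$- 11 R c{\left(6 \right)} = - 11 \left(4 - i\right) \left(4 + 6\right) = \left(-44 + 11 i\right) 10 = -440 + 110 i$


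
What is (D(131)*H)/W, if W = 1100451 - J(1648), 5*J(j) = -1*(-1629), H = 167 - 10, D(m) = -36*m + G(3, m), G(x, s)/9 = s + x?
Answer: -459225/916771 ≈ -0.50092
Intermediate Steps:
G(x, s) = 9*s + 9*x (G(x, s) = 9*(s + x) = 9*s + 9*x)
D(m) = 27 - 27*m (D(m) = -36*m + (9*m + 9*3) = -36*m + (9*m + 27) = -36*m + (27 + 9*m) = 27 - 27*m)
H = 157
J(j) = 1629/5 (J(j) = (-1*(-1629))/5 = (⅕)*1629 = 1629/5)
W = 5500626/5 (W = 1100451 - 1*1629/5 = 1100451 - 1629/5 = 5500626/5 ≈ 1.1001e+6)
(D(131)*H)/W = ((27 - 27*131)*157)/(5500626/5) = ((27 - 3537)*157)*(5/5500626) = -3510*157*(5/5500626) = -551070*5/5500626 = -459225/916771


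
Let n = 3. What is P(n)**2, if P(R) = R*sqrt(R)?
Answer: 27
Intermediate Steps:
P(R) = R**(3/2)
P(n)**2 = (3**(3/2))**2 = (3*sqrt(3))**2 = 27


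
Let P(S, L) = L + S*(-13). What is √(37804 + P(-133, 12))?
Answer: √39545 ≈ 198.86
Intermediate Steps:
P(S, L) = L - 13*S
√(37804 + P(-133, 12)) = √(37804 + (12 - 13*(-133))) = √(37804 + (12 + 1729)) = √(37804 + 1741) = √39545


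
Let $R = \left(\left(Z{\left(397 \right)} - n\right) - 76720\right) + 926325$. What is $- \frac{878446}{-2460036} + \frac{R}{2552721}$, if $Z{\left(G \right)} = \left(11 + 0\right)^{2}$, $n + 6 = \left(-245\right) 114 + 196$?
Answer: $\frac{733504250057}{1046630926326} \approx 0.70082$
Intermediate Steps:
$n = -27740$ ($n = -6 + \left(\left(-245\right) 114 + 196\right) = -6 + \left(-27930 + 196\right) = -6 - 27734 = -27740$)
$Z{\left(G \right)} = 121$ ($Z{\left(G \right)} = 11^{2} = 121$)
$R = 877466$ ($R = \left(\left(121 - -27740\right) - 76720\right) + 926325 = \left(\left(121 + 27740\right) - 76720\right) + 926325 = \left(27861 - 76720\right) + 926325 = -48859 + 926325 = 877466$)
$- \frac{878446}{-2460036} + \frac{R}{2552721} = - \frac{878446}{-2460036} + \frac{877466}{2552721} = \left(-878446\right) \left(- \frac{1}{2460036}\right) + 877466 \cdot \frac{1}{2552721} = \frac{439223}{1230018} + \frac{877466}{2552721} = \frac{733504250057}{1046630926326}$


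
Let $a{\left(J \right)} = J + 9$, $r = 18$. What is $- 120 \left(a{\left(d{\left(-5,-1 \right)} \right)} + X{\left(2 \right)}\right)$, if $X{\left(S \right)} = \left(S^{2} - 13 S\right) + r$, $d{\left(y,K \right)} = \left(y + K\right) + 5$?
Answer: $-480$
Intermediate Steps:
$d{\left(y,K \right)} = 5 + K + y$ ($d{\left(y,K \right)} = \left(K + y\right) + 5 = 5 + K + y$)
$a{\left(J \right)} = 9 + J$
$X{\left(S \right)} = 18 + S^{2} - 13 S$ ($X{\left(S \right)} = \left(S^{2} - 13 S\right) + 18 = 18 + S^{2} - 13 S$)
$- 120 \left(a{\left(d{\left(-5,-1 \right)} \right)} + X{\left(2 \right)}\right) = - 120 \left(\left(9 - 1\right) + \left(18 + 2^{2} - 26\right)\right) = - 120 \left(\left(9 - 1\right) + \left(18 + 4 - 26\right)\right) = - 120 \left(8 - 4\right) = \left(-120\right) 4 = -480$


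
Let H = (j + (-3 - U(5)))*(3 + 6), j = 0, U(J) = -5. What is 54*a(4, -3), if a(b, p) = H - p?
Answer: 1134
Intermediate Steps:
H = 18 (H = (0 + (-3 - 1*(-5)))*(3 + 6) = (0 + (-3 + 5))*9 = (0 + 2)*9 = 2*9 = 18)
a(b, p) = 18 - p
54*a(4, -3) = 54*(18 - 1*(-3)) = 54*(18 + 3) = 54*21 = 1134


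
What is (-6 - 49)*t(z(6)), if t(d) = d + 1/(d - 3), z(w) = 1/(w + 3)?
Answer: 3025/234 ≈ 12.927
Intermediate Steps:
z(w) = 1/(3 + w)
t(d) = d + 1/(-3 + d)
(-6 - 49)*t(z(6)) = (-6 - 49)*((1 + (1/(3 + 6))² - 3/(3 + 6))/(-3 + 1/(3 + 6))) = -55*(1 + (1/9)² - 3/9)/(-3 + 1/9) = -55*(1 + (⅑)² - 3*⅑)/(-3 + ⅑) = -55*(1 + 1/81 - ⅓)/(-26/9) = -(-495)*55/(26*81) = -55*(-55/234) = 3025/234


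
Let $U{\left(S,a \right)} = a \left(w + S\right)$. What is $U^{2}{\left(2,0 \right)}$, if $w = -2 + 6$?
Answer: $0$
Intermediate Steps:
$w = 4$
$U{\left(S,a \right)} = a \left(4 + S\right)$
$U^{2}{\left(2,0 \right)} = \left(0 \left(4 + 2\right)\right)^{2} = \left(0 \cdot 6\right)^{2} = 0^{2} = 0$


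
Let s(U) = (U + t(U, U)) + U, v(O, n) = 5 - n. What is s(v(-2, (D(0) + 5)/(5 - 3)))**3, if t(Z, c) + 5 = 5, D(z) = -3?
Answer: 512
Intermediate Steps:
t(Z, c) = 0 (t(Z, c) = -5 + 5 = 0)
s(U) = 2*U (s(U) = (U + 0) + U = U + U = 2*U)
s(v(-2, (D(0) + 5)/(5 - 3)))**3 = (2*(5 - (-3 + 5)/(5 - 3)))**3 = (2*(5 - 2/2))**3 = (2*(5 - 1*1))**3 = (2*(5 - 1))**3 = (2*4)**3 = 8**3 = 512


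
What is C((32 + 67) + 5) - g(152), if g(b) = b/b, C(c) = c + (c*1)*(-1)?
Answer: -1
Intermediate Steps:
C(c) = 0 (C(c) = c + c*(-1) = c - c = 0)
g(b) = 1
C((32 + 67) + 5) - g(152) = 0 - 1*1 = 0 - 1 = -1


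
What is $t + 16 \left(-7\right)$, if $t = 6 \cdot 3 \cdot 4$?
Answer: $-40$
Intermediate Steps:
$t = 72$ ($t = 18 \cdot 4 = 72$)
$t + 16 \left(-7\right) = 72 + 16 \left(-7\right) = 72 - 112 = -40$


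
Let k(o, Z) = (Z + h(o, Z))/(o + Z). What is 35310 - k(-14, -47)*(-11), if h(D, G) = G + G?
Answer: 2155461/61 ≈ 35335.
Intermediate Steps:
h(D, G) = 2*G
k(o, Z) = 3*Z/(Z + o) (k(o, Z) = (Z + 2*Z)/(o + Z) = (3*Z)/(Z + o) = 3*Z/(Z + o))
35310 - k(-14, -47)*(-11) = 35310 - 3*(-47)/(-47 - 14)*(-11) = 35310 - 3*(-47)/(-61)*(-11) = 35310 - 3*(-47)*(-1/61)*(-11) = 35310 - 141*(-11)/61 = 35310 - 1*(-1551/61) = 35310 + 1551/61 = 2155461/61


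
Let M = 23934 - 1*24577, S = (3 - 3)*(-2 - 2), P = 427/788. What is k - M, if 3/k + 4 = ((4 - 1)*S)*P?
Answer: 2569/4 ≈ 642.25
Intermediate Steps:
P = 427/788 (P = 427*(1/788) = 427/788 ≈ 0.54188)
S = 0 (S = 0*(-4) = 0)
M = -643 (M = 23934 - 24577 = -643)
k = -3/4 (k = 3/(-4 + ((4 - 1)*0)*(427/788)) = 3/(-4 + (3*0)*(427/788)) = 3/(-4 + 0*(427/788)) = 3/(-4 + 0) = 3/(-4) = 3*(-1/4) = -3/4 ≈ -0.75000)
k - M = -3/4 - 1*(-643) = -3/4 + 643 = 2569/4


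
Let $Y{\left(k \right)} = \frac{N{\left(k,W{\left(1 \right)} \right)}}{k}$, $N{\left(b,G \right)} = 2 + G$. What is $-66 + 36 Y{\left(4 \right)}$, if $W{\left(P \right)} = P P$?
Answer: $-39$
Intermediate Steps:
$W{\left(P \right)} = P^{2}$
$Y{\left(k \right)} = \frac{3}{k}$ ($Y{\left(k \right)} = \frac{2 + 1^{2}}{k} = \frac{2 + 1}{k} = \frac{3}{k}$)
$-66 + 36 Y{\left(4 \right)} = -66 + 36 \cdot \frac{3}{4} = -66 + 27 = -39$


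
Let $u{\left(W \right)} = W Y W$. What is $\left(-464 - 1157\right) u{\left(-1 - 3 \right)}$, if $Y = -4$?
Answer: $103744$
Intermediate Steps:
$u{\left(W \right)} = - 4 W^{2}$ ($u{\left(W \right)} = W \left(-4\right) W = - 4 W W = - 4 W^{2}$)
$\left(-464 - 1157\right) u{\left(-1 - 3 \right)} = \left(-464 - 1157\right) \left(- 4 \left(-1 - 3\right)^{2}\right) = \left(-464 - 1157\right) \left(- 4 \left(-4\right)^{2}\right) = - 1621 \left(\left(-4\right) 16\right) = \left(-1621\right) \left(-64\right) = 103744$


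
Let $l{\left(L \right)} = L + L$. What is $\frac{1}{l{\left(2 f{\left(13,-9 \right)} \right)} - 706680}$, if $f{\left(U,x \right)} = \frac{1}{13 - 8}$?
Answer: $- \frac{5}{3533396} \approx -1.4151 \cdot 10^{-6}$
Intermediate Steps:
$f{\left(U,x \right)} = \frac{1}{5}$
$l{\left(L \right)} = 2 L$
$\frac{1}{l{\left(2 f{\left(13,-9 \right)} \right)} - 706680} = \frac{1}{2 \cdot 2 \cdot \frac{1}{5} - 706680} = \frac{1}{2 \cdot \frac{2}{5} - 706680} = \frac{1}{\frac{4}{5} - 706680} = \frac{1}{- \frac{3533396}{5}} = - \frac{5}{3533396}$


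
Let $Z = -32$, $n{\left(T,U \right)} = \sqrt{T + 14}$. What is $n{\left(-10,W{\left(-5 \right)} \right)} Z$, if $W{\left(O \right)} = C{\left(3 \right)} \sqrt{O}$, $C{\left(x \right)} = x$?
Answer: $-64$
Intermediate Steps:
$W{\left(O \right)} = 3 \sqrt{O}$
$n{\left(T,U \right)} = \sqrt{14 + T}$
$n{\left(-10,W{\left(-5 \right)} \right)} Z = \sqrt{14 - 10} \left(-32\right) = \sqrt{4} \left(-32\right) = 2 \left(-32\right) = -64$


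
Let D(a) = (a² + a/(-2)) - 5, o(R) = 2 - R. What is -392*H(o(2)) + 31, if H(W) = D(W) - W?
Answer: 1991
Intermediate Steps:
D(a) = -5 + a² - a/2 (D(a) = (a² - a/2) - 5 = -5 + a² - a/2)
H(W) = -5 + W² - 3*W/2 (H(W) = (-5 + W² - W/2) - W = -5 + W² - 3*W/2)
-392*H(o(2)) + 31 = -392*(-5 + (2 - 1*2)² - 3*(2 - 1*2)/2) + 31 = -392*(-5 + (2 - 2)² - 3*(2 - 2)/2) + 31 = -392*(-5 + 0² - 3/2*0) + 31 = -392*(-5 + 0 + 0) + 31 = -392*(-5) + 31 = 1960 + 31 = 1991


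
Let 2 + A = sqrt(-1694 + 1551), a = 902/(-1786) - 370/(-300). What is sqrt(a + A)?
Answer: sqrt(-912708510 + 717704100*I*sqrt(143))/26790 ≈ 2.3188 + 2.5785*I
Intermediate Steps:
a = 19511/26790 (a = 902*(-1/1786) - 370*(-1/300) = -451/893 + 37/30 = 19511/26790 ≈ 0.72829)
A = -2 + I*sqrt(143) (A = -2 + sqrt(-1694 + 1551) = -2 + sqrt(-143) = -2 + I*sqrt(143) ≈ -2.0 + 11.958*I)
sqrt(a + A) = sqrt(19511/26790 + (-2 + I*sqrt(143))) = sqrt(-34069/26790 + I*sqrt(143))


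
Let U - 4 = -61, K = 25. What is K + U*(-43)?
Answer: 2476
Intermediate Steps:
U = -57 (U = 4 - 61 = -57)
K + U*(-43) = 25 - 57*(-43) = 25 + 2451 = 2476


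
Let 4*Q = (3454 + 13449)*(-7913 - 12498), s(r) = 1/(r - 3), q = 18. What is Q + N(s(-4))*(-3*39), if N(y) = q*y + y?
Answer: -2415041039/28 ≈ -8.6252e+7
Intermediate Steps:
s(r) = 1/(-3 + r)
N(y) = 19*y (N(y) = 18*y + y = 19*y)
Q = -345007133/4 (Q = ((3454 + 13449)*(-7913 - 12498))/4 = (16903*(-20411))/4 = (1/4)*(-345007133) = -345007133/4 ≈ -8.6252e+7)
Q + N(s(-4))*(-3*39) = -345007133/4 + (19/(-3 - 4))*(-3*39) = -345007133/4 + (19/(-7))*(-117) = -345007133/4 + (19*(-1/7))*(-117) = -345007133/4 - 19/7*(-117) = -345007133/4 + 2223/7 = -2415041039/28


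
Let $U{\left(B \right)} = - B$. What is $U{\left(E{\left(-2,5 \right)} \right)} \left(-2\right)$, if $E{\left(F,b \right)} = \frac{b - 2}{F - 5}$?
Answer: $- \frac{6}{7} \approx -0.85714$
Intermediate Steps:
$E{\left(F,b \right)} = \frac{-2 + b}{-5 + F}$
$U{\left(E{\left(-2,5 \right)} \right)} \left(-2\right) = - \frac{-2 + 5}{-5 - 2} \left(-2\right) = - \frac{3}{-7} \left(-2\right) = - \frac{\left(-1\right) 3}{7} \left(-2\right) = \left(-1\right) \left(- \frac{3}{7}\right) \left(-2\right) = \frac{3}{7} \left(-2\right) = - \frac{6}{7}$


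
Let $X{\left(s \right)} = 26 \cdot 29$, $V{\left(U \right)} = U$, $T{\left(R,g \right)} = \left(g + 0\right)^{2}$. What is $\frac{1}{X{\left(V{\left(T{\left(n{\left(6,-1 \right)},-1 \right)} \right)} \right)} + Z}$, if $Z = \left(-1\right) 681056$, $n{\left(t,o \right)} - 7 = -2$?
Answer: $- \frac{1}{680302} \approx -1.4699 \cdot 10^{-6}$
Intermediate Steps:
$n{\left(t,o \right)} = 5$ ($n{\left(t,o \right)} = 7 - 2 = 5$)
$T{\left(R,g \right)} = g^{2}$
$Z = -681056$
$X{\left(s \right)} = 754$
$\frac{1}{X{\left(V{\left(T{\left(n{\left(6,-1 \right)},-1 \right)} \right)} \right)} + Z} = \frac{1}{754 - 681056} = \frac{1}{-680302} = - \frac{1}{680302}$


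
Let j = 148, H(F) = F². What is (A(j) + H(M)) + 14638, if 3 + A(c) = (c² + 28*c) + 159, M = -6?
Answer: 40878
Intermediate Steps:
A(c) = 156 + c² + 28*c (A(c) = -3 + ((c² + 28*c) + 159) = -3 + (159 + c² + 28*c) = 156 + c² + 28*c)
(A(j) + H(M)) + 14638 = ((156 + 148² + 28*148) + (-6)²) + 14638 = ((156 + 21904 + 4144) + 36) + 14638 = (26204 + 36) + 14638 = 26240 + 14638 = 40878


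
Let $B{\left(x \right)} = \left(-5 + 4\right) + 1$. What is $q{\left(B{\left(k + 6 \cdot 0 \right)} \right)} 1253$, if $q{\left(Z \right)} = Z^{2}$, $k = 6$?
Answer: $0$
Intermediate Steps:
$B{\left(x \right)} = 0$ ($B{\left(x \right)} = -1 + 1 = 0$)
$q{\left(B{\left(k + 6 \cdot 0 \right)} \right)} 1253 = 0^{2} \cdot 1253 = 0 \cdot 1253 = 0$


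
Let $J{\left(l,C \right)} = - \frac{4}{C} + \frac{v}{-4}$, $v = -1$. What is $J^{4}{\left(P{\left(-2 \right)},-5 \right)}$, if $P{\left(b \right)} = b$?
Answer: $\frac{194481}{160000} \approx 1.2155$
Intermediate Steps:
$J{\left(l,C \right)} = \frac{1}{4} - \frac{4}{C}$ ($J{\left(l,C \right)} = - \frac{4}{C} - \frac{1}{-4} = - \frac{4}{C} - - \frac{1}{4} = - \frac{4}{C} + \frac{1}{4} = \frac{1}{4} - \frac{4}{C}$)
$J^{4}{\left(P{\left(-2 \right)},-5 \right)} = \left(\frac{-16 - 5}{4 \left(-5\right)}\right)^{4} = \left(\frac{1}{4} \left(- \frac{1}{5}\right) \left(-21\right)\right)^{4} = \left(\frac{21}{20}\right)^{4} = \frac{194481}{160000}$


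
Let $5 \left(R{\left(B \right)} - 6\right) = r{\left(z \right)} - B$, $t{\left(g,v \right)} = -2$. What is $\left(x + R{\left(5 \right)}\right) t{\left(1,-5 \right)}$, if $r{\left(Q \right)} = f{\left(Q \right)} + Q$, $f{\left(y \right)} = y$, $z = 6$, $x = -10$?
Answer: $\frac{26}{5} \approx 5.2$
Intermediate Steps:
$r{\left(Q \right)} = 2 Q$ ($r{\left(Q \right)} = Q + Q = 2 Q$)
$R{\left(B \right)} = \frac{42}{5} - \frac{B}{5}$ ($R{\left(B \right)} = 6 + \frac{2 \cdot 6 - B}{5} = 6 + \frac{12 - B}{5} = 6 - \left(- \frac{12}{5} + \frac{B}{5}\right) = \frac{42}{5} - \frac{B}{5}$)
$\left(x + R{\left(5 \right)}\right) t{\left(1,-5 \right)} = \left(-10 + \left(\frac{42}{5} - 1\right)\right) \left(-2\right) = \left(-10 + \frac{37}{5}\right) \left(-2\right) = \left(- \frac{13}{5}\right) \left(-2\right) = \frac{26}{5}$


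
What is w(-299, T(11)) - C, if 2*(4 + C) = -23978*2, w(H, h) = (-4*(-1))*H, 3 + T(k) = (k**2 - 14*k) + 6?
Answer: 22786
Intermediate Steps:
T(k) = 3 + k**2 - 14*k (T(k) = -3 + ((k**2 - 14*k) + 6) = -3 + (6 + k**2 - 14*k) = 3 + k**2 - 14*k)
w(H, h) = 4*H
C = -23982 (C = -4 + (-23978*2)/2 = -4 + (1/2)*(-47956) = -4 - 23978 = -23982)
w(-299, T(11)) - C = 4*(-299) - 1*(-23982) = -1196 + 23982 = 22786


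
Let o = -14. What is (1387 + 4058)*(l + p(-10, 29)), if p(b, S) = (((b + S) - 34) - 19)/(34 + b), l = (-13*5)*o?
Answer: 19788945/4 ≈ 4.9472e+6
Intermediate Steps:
l = 910 (l = -13*5*(-14) = -65*(-14) = 910)
p(b, S) = (-53 + S + b)/(34 + b) (p(b, S) = (((S + b) - 34) - 19)/(34 + b) = ((-34 + S + b) - 19)/(34 + b) = (-53 + S + b)/(34 + b))
(1387 + 4058)*(l + p(-10, 29)) = (1387 + 4058)*(910 + (-53 + 29 - 10)/(34 - 10)) = 5445*(910 - 34/24) = 5445*(910 + (1/24)*(-34)) = 5445*(910 - 17/12) = 5445*(10903/12) = 19788945/4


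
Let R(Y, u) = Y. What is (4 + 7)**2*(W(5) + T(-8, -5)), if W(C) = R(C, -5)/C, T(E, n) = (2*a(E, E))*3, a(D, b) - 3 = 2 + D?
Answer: -2057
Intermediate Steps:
a(D, b) = 5 + D (a(D, b) = 3 + (2 + D) = 5 + D)
T(E, n) = 30 + 6*E (T(E, n) = (2*(5 + E))*3 = (10 + 2*E)*3 = 30 + 6*E)
W(C) = 1 (W(C) = C/C = 1)
(4 + 7)**2*(W(5) + T(-8, -5)) = (4 + 7)**2*(1 + (30 + 6*(-8))) = 11**2*(1 + (30 - 48)) = 121*(1 - 18) = 121*(-17) = -2057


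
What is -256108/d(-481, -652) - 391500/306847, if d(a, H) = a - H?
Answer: -78652917976/52470837 ≈ -1499.0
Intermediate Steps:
-256108/d(-481, -652) - 391500/306847 = -256108/(-481 - 1*(-652)) - 391500/306847 = -256108/(-481 + 652) - 391500*1/306847 = -256108/171 - 391500/306847 = -78652917976/52470837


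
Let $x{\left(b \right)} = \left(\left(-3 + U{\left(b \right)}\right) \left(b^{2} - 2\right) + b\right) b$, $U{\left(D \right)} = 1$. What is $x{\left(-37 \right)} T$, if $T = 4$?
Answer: $410108$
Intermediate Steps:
$x{\left(b \right)} = b \left(4 + b - 2 b^{2}\right)$ ($x{\left(b \right)} = \left(\left(-3 + 1\right) \left(b^{2} - 2\right) + b\right) b = \left(- 2 \left(-2 + b^{2}\right) + b\right) b = \left(\left(4 - 2 b^{2}\right) + b\right) b = \left(4 + b - 2 b^{2}\right) b = b \left(4 + b - 2 b^{2}\right)$)
$x{\left(-37 \right)} T = - 37 \left(4 - 37 - 2 \left(-37\right)^{2}\right) 4 = - 37 \left(4 - 37 - 2738\right) 4 = \left(-37\right) \left(-2771\right) 4 = 102527 \cdot 4 = 410108$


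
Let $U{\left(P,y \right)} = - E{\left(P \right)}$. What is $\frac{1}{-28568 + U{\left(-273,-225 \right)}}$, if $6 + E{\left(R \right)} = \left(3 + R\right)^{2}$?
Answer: $- \frac{1}{101462} \approx -9.8559 \cdot 10^{-6}$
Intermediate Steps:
$E{\left(R \right)} = -6 + \left(3 + R\right)^{2}$
$U{\left(P,y \right)} = 6 - \left(3 + P\right)^{2}$ ($U{\left(P,y \right)} = - (-6 + \left(3 + P\right)^{2}) = 6 - \left(3 + P\right)^{2}$)
$\frac{1}{-28568 + U{\left(-273,-225 \right)}} = \frac{1}{-28568 + \left(6 - \left(3 - 273\right)^{2}\right)} = \frac{1}{-28568 + \left(6 - \left(-270\right)^{2}\right)} = \frac{1}{-28568 + \left(6 - 72900\right)} = \frac{1}{-28568 - 72894} = \frac{1}{-101462} = - \frac{1}{101462}$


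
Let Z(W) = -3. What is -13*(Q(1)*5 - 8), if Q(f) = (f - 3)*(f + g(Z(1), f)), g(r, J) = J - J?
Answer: 234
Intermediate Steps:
g(r, J) = 0
Q(f) = f*(-3 + f) (Q(f) = (f - 3)*(f + 0) = (-3 + f)*f = f*(-3 + f))
-13*(Q(1)*5 - 8) = -13*((1*(-3 + 1))*5 - 8) = -13*((1*(-2))*5 - 8) = -13*(-2*5 - 8) = -13*(-10 - 8) = -13*(-18) = 234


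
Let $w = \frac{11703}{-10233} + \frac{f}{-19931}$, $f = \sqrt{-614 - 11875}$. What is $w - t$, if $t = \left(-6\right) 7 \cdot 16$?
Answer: $\frac{2288291}{3411} - \frac{i \sqrt{12489}}{19931} \approx 670.86 - 0.0056071 i$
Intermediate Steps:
$t = -672$ ($t = \left(-42\right) 16 = -672$)
$f = i \sqrt{12489}$ ($f = \sqrt{-12489} = i \sqrt{12489} \approx 111.75 i$)
$w = - \frac{3901}{3411} - \frac{i \sqrt{12489}}{19931}$ ($w = \frac{11703}{-10233} + \frac{i \sqrt{12489}}{-19931} = 11703 \left(- \frac{1}{10233}\right) + i \sqrt{12489} \left(- \frac{1}{19931}\right) = - \frac{3901}{3411} - \frac{i \sqrt{12489}}{19931} \approx -1.1437 - 0.0056071 i$)
$w - t = \left(- \frac{3901}{3411} - \frac{i \sqrt{12489}}{19931}\right) - -672 = \left(- \frac{3901}{3411} - \frac{i \sqrt{12489}}{19931}\right) + 672 = \frac{2288291}{3411} - \frac{i \sqrt{12489}}{19931}$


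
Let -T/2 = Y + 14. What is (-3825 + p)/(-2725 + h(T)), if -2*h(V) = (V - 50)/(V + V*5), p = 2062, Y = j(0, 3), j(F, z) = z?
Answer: 59942/92657 ≈ 0.64692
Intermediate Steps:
Y = 3
T = -34 (T = -2*(3 + 14) = -2*17 = -34)
h(V) = -(-50 + V)/(12*V) (h(V) = -(V - 50)/(2*(V + V*5)) = -(-50 + V)/(2*(V + 5*V)) = -(-50 + V)/(2*(6*V)) = -(-50 + V)*1/(6*V)/2 = -(-50 + V)/(12*V))
(-3825 + p)/(-2725 + h(T)) = (-3825 + 2062)/(-2725 + (1/12)*(50 - 1*(-34))/(-34)) = -1763/(-2725 + (1/12)*(-1/34)*(50 + 34)) = -1763/(-2725 + (1/12)*(-1/34)*84) = -1763/(-2725 - 7/34) = -1763/(-92657/34) = -1763*(-34/92657) = 59942/92657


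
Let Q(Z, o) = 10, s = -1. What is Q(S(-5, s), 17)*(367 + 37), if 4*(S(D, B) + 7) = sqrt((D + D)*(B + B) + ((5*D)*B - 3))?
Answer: 4040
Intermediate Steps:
S(D, B) = -7 + sqrt(-3 + 9*B*D)/4 (S(D, B) = -7 + sqrt((D + D)*(B + B) + ((5*D)*B - 3))/4 = -7 + sqrt((2*D)*(2*B) + (5*B*D - 3))/4 = -7 + sqrt(4*B*D + (-3 + 5*B*D))/4 = -7 + sqrt(-3 + 9*B*D)/4)
Q(S(-5, s), 17)*(367 + 37) = 10*(367 + 37) = 10*404 = 4040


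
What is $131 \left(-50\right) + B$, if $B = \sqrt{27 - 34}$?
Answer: $-6550 + i \sqrt{7} \approx -6550.0 + 2.6458 i$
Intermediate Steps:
$B = i \sqrt{7}$ ($B = \sqrt{-7} = i \sqrt{7} \approx 2.6458 i$)
$131 \left(-50\right) + B = 131 \left(-50\right) + i \sqrt{7} = -6550 + i \sqrt{7}$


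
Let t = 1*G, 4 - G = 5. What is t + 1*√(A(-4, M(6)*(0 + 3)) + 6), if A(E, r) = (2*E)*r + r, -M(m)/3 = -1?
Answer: -1 + I*√57 ≈ -1.0 + 7.5498*I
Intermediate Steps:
G = -1 (G = 4 - 1*5 = 4 - 5 = -1)
M(m) = 3 (M(m) = -3*(-1) = 3)
t = -1 (t = 1*(-1) = -1)
A(E, r) = r + 2*E*r (A(E, r) = 2*E*r + r = r + 2*E*r)
t + 1*√(A(-4, M(6)*(0 + 3)) + 6) = -1 + 1*√((3*(0 + 3))*(1 + 2*(-4)) + 6) = -1 + 1*√((3*3)*(1 - 8) + 6) = -1 + 1*√(9*(-7) + 6) = -1 + 1*√(-63 + 6) = -1 + 1*√(-57) = -1 + 1*(I*√57) = -1 + I*√57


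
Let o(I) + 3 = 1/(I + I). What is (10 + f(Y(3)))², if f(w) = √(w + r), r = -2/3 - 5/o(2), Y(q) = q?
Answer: (330 + √4521)²/1089 ≈ 144.90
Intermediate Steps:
o(I) = -3 + 1/(2*I) (o(I) = -3 + 1/(I + I) = -3 + 1/(2*I))
r = 38/33 (r = -2/3 - 5/(-3 + (½)/2) = -2*⅓ - 5/(-3 + (½)*(½)) = -⅔ - 5/(-3 + ¼) = -⅔ - 5/(-11/4) = -⅔ - 5*(-4/11) = -⅔ + 20/11 = 38/33 ≈ 1.1515)
f(w) = √(38/33 + w) (f(w) = √(w + 38/33) = √(38/33 + w))
(10 + f(Y(3)))² = (10 + √(1254 + 1089*3)/33)² = (10 + √(1254 + 3267)/33)² = (10 + √4521/33)²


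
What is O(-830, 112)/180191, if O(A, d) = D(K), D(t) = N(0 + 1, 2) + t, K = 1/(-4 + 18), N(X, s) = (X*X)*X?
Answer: 15/2522674 ≈ 5.9461e-6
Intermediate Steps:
N(X, s) = X³ (N(X, s) = X²*X = X³)
K = 1/14 ≈ 0.071429
D(t) = 1 + t (D(t) = (0 + 1)³ + t = 1³ + t = 1 + t)
O(A, d) = 15/14 (O(A, d) = 1 + 1/14 = 15/14)
O(-830, 112)/180191 = (15/14)/180191 = (15/14)*(1/180191) = 15/2522674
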